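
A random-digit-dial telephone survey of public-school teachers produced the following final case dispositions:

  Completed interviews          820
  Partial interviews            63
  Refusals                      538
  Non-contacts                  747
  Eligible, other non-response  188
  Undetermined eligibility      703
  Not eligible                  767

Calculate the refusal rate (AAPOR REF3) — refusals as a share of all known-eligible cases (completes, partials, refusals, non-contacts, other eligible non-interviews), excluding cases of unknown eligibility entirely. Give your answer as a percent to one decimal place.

22.8%

Top: 538
Denom: 820 + 63 + 538 + 747 + 188 = 2356
REF3 = 538 / 2356 = 0.2284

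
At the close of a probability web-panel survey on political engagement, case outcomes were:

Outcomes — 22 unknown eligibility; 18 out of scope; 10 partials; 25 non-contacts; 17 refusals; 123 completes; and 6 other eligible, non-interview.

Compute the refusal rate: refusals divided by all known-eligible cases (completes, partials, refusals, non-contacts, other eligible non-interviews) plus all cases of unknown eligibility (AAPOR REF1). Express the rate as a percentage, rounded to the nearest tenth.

8.4%

Numerator: 17
Denominator: 123 + 10 + 17 + 25 + 6 + 22 = 203
REF1 = 17 / 203 = 0.0837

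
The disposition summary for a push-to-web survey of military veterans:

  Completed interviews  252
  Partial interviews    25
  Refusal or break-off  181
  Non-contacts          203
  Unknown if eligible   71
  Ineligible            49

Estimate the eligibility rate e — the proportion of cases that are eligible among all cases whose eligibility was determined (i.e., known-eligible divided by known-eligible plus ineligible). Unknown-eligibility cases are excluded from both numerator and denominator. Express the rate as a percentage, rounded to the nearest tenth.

Eligible (known) → 252 + 25 + 181 + 203 = 661
e = 661 / (661 + 49) = 661 / 710 = 0.9310

93.1%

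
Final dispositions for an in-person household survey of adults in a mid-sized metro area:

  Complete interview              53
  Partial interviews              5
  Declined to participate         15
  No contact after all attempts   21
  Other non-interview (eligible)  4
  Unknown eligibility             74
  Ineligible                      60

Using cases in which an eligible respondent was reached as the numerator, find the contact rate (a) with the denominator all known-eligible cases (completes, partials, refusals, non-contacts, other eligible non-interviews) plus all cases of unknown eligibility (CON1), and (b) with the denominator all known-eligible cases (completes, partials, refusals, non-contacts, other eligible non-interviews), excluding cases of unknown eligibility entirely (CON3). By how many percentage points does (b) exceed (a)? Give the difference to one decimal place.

Num = 53 + 5 + 15 + 4 = 77
Denom = 53 + 5 + 15 + 21 + 4 + 74 = 172
CON1 = 77 / 172 = 0.4477
Denom = 53 + 5 + 15 + 21 + 4 = 98
CON3 = 77 / 98 = 0.7857
Difference = 78.57 − 44.77 = 33.80 percentage points

33.8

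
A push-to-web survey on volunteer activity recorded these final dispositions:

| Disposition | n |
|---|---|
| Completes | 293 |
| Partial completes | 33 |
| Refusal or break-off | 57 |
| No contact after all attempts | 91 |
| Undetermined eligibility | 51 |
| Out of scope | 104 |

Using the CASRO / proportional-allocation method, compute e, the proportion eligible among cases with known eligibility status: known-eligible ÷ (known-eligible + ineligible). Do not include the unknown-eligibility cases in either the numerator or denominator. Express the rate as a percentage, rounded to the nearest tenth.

Determined eligible: 293 + 33 + 57 + 91 = 474
e = 474 / (474 + 104) = 474 / 578 = 0.8201

82.0%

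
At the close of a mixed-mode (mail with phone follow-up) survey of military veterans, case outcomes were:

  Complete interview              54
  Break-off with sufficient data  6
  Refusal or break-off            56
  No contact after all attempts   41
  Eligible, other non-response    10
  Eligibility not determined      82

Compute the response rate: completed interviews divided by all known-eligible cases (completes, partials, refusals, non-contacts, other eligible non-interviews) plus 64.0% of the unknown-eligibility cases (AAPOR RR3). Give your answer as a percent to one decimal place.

Num = 54
Known eligible = 54 + 6 + 56 + 41 + 10 = 167
Eligible share of unknowns = 0.6400 × 82 = 52.48
Base = 167 + 52.48 = 219.48
RR3 = 54 / 219.48 = 0.2460

24.6%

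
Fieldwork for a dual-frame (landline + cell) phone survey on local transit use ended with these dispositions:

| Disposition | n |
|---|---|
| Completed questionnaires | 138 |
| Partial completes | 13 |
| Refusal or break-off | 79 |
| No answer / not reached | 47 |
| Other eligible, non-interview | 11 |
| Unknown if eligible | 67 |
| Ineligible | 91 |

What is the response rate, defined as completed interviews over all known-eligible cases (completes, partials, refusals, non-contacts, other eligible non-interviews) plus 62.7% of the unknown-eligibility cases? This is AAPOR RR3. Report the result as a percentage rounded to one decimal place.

41.8%

Numerator → 138
Determined eligible → 138 + 13 + 79 + 47 + 11 = 288
Eligible share of unknowns → 0.6270 × 67 = 42.01
Base → 288 + 42.01 = 330.01
RR3 = 138 / 330.01 = 0.4182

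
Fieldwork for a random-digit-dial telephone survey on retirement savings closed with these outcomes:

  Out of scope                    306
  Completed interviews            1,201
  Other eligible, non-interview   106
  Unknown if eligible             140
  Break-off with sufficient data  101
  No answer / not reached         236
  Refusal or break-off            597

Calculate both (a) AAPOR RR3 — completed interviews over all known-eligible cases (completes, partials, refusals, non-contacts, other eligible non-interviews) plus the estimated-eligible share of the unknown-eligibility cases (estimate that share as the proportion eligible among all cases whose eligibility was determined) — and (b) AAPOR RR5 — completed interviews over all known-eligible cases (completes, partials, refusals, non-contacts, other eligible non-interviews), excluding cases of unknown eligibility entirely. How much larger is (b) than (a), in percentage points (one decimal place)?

Num = 1201
Known eligible = 1201 + 101 + 597 + 236 + 106 = 2241
e = 2241 / (2241 + 306) = 2241 / 2547 = 0.8799
e × U = 0.8799 × 140 = 123.19
Denominator = 2241 + 123.19 = 2364.19
RR3 = 1201 / 2364.19 = 0.5080
Denominator = 1201 + 101 + 597 + 236 + 106 = 2241
RR5 = 1201 / 2241 = 0.5359
Difference = 53.59 − 50.80 = 2.79 percentage points

2.8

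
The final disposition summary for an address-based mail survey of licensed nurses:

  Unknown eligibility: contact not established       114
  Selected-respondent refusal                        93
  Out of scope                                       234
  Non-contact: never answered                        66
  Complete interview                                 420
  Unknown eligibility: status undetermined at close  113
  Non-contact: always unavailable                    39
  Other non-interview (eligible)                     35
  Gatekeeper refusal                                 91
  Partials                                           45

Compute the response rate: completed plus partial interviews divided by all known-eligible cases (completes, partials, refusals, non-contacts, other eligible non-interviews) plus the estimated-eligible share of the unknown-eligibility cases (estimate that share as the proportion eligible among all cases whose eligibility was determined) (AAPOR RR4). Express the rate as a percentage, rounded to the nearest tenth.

48.2%

Refused = 91 + 93 = 184
No contact after all attempts = 66 + 39 = 105
Unknown if eligible = 114 + 113 = 227
Top: 420 + 45 = 465
Eligible (known): 420 + 45 + 184 + 105 + 35 = 789
e = 789 / (789 + 234) = 789 / 1023 = 0.7713
e × U: 0.7713 × 227 = 175.09
Denom: 789 + 175.09 = 964.09
RR4 = 465 / 964.09 = 0.4823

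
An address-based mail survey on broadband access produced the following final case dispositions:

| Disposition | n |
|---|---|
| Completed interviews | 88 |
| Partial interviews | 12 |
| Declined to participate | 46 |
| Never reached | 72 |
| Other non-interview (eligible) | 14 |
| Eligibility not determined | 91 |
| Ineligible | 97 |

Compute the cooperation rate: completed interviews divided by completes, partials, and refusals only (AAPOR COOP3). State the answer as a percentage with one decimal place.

Num: 88
Denom: 88 + 12 + 46 = 146
COOP3 = 88 / 146 = 0.6027

60.3%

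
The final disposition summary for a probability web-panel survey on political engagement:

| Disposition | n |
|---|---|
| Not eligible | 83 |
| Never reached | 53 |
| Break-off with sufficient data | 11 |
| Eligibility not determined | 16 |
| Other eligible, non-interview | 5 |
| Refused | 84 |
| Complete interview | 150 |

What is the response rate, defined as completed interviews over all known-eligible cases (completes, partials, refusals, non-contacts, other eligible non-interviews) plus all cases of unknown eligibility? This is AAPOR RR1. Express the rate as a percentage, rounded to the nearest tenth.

Numerator: 150
Denom: 150 + 11 + 84 + 53 + 5 + 16 = 319
RR1 = 150 / 319 = 0.4702

47.0%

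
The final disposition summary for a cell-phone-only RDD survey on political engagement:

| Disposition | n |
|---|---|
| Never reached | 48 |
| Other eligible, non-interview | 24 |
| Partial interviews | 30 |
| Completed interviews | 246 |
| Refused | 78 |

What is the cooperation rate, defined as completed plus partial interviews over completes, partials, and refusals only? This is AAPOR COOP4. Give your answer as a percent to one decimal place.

78.0%

Num → 246 + 30 = 276
Denom → 246 + 30 + 78 = 354
COOP4 = 276 / 354 = 0.7797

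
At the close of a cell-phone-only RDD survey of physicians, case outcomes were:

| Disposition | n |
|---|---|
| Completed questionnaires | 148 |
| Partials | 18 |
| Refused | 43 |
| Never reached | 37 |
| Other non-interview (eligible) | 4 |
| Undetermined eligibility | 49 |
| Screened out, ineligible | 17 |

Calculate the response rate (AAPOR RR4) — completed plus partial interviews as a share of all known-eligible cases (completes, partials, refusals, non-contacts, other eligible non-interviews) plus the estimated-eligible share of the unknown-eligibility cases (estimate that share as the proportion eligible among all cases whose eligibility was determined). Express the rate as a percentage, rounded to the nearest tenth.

Num = 148 + 18 = 166
Eligible (known) = 148 + 18 + 43 + 37 + 4 = 250
e = 250 / (250 + 17) = 250 / 267 = 0.9363
Estimated eligible among unknowns = 0.9363 × 49 = 45.88
Base = 250 + 45.88 = 295.88
RR4 = 166 / 295.88 = 0.5610

56.1%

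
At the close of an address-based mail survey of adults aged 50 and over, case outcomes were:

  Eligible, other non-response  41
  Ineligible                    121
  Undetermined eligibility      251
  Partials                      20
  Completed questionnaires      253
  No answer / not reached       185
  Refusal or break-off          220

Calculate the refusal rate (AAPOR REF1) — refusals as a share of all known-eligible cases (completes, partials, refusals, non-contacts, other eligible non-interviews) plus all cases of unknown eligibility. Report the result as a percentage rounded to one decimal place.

22.7%

Num: 220
Denom: 253 + 20 + 220 + 185 + 41 + 251 = 970
REF1 = 220 / 970 = 0.2268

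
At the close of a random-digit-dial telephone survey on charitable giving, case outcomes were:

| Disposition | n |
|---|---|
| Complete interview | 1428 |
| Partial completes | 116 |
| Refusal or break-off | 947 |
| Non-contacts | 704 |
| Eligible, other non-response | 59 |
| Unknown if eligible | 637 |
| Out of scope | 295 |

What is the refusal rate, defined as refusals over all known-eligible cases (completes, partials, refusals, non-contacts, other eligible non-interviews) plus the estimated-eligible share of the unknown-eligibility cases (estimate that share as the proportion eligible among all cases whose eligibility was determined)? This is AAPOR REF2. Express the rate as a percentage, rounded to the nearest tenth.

24.7%

Numerator → 947
Determined eligible → 1428 + 116 + 947 + 704 + 59 = 3254
e = 3254 / (3254 + 295) = 3254 / 3549 = 0.9169
e × U → 0.9169 × 637 = 584.07
Denom → 3254 + 584.07 = 3838.07
REF2 = 947 / 3838.07 = 0.2467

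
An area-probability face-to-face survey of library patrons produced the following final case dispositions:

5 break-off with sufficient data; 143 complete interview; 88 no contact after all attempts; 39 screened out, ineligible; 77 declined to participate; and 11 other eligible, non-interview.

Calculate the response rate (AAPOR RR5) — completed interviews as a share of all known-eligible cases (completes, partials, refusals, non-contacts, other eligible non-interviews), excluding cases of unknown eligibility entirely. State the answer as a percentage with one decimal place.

44.1%

Num = 143
Base = 143 + 5 + 77 + 88 + 11 = 324
RR5 = 143 / 324 = 0.4414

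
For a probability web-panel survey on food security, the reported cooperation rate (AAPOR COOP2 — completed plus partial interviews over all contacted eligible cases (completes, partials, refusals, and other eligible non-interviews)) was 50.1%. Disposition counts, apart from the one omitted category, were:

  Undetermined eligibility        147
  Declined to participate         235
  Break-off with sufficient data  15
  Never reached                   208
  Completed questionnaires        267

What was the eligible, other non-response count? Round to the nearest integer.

46

Top: 267 + 15 = 282
COOP2 = 282 / D = 0.501
D = 282 / 0.501 = 562.9
Remaining denominator categories sum to 517
eligible, other non-response = 562.9 − 517 ≈ 46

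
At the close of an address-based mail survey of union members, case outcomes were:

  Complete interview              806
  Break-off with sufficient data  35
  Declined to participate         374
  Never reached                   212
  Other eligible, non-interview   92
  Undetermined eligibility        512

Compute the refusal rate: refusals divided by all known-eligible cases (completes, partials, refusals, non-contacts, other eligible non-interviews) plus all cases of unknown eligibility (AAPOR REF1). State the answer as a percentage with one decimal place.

18.4%

Numerator → 374
Denominator → 806 + 35 + 374 + 212 + 92 + 512 = 2031
REF1 = 374 / 2031 = 0.1841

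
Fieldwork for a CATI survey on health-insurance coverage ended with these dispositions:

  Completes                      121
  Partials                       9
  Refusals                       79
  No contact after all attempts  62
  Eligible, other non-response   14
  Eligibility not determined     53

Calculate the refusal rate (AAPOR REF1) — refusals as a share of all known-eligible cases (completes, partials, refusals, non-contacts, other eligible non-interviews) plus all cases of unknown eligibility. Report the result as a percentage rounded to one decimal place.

23.4%

Numerator: 79
Denom: 121 + 9 + 79 + 62 + 14 + 53 = 338
REF1 = 79 / 338 = 0.2337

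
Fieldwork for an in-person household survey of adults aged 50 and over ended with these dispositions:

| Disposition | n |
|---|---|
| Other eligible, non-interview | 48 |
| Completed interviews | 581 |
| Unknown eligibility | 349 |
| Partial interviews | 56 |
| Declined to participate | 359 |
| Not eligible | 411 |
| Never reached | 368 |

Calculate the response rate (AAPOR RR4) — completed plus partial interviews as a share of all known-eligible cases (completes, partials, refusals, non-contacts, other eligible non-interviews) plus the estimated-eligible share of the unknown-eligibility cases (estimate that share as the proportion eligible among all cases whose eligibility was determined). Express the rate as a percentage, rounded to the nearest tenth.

37.9%

Top: 581 + 56 = 637
Known eligible: 581 + 56 + 359 + 368 + 48 = 1412
e = 1412 / (1412 + 411) = 1412 / 1823 = 0.7745
e × U: 0.7745 × 349 = 270.30
Denom: 1412 + 270.30 = 1682.30
RR4 = 637 / 1682.30 = 0.3786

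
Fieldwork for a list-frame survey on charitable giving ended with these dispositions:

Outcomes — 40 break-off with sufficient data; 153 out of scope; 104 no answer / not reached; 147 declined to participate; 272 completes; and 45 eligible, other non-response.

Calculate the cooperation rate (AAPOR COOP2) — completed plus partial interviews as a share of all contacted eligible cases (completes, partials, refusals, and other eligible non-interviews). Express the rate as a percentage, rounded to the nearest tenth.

61.9%

Top = 272 + 40 = 312
Denominator = 272 + 40 + 147 + 45 = 504
COOP2 = 312 / 504 = 0.6190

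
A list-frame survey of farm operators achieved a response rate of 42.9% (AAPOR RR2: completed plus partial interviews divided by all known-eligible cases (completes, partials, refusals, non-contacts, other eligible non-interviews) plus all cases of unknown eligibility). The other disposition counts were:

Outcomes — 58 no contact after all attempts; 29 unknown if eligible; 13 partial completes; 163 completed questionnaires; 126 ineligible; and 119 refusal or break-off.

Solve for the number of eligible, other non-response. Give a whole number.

28

Top → 163 + 13 = 176
RR2 = 176 / D = 0.429
D = 176 / 0.429 = 410.3
Rest of base = 382
eligible, other non-response = 410.3 − 382 ≈ 28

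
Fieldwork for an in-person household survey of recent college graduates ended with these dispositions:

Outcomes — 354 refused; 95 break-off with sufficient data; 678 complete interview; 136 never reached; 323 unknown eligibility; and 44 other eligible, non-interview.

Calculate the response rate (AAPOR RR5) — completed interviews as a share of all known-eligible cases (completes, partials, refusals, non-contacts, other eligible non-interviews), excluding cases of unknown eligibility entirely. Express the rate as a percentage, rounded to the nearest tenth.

Num → 678
Denom → 678 + 95 + 354 + 136 + 44 = 1307
RR5 = 678 / 1307 = 0.5187

51.9%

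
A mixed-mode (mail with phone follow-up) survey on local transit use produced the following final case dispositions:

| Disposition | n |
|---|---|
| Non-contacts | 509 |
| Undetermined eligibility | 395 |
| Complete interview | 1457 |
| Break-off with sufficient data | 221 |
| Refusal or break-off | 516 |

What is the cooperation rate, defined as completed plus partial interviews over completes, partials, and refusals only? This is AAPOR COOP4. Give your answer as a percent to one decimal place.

Numerator → 1457 + 221 = 1678
Base → 1457 + 221 + 516 = 2194
COOP4 = 1678 / 2194 = 0.7648

76.5%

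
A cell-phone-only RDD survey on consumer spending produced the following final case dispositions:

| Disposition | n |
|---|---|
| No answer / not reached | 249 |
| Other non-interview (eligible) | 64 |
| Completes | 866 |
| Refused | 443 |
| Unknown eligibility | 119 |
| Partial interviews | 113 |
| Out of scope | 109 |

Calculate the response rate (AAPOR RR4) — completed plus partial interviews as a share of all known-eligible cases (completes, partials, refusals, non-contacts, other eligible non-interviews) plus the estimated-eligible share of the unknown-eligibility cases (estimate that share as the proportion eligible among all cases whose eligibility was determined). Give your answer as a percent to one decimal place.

53.0%

Top = 866 + 113 = 979
Determined eligible = 866 + 113 + 443 + 249 + 64 = 1735
e = 1735 / (1735 + 109) = 1735 / 1844 = 0.9409
e × U = 0.9409 × 119 = 111.97
Base = 1735 + 111.97 = 1846.97
RR4 = 979 / 1846.97 = 0.5301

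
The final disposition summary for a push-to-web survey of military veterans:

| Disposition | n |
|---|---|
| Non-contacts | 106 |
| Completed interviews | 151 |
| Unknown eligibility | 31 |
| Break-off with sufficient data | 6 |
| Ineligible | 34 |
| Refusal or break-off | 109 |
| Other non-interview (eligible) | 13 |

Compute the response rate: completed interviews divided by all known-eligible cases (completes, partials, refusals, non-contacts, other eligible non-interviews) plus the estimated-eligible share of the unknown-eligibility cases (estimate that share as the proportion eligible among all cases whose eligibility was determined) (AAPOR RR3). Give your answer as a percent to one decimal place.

Num = 151
Determined eligible = 151 + 6 + 109 + 106 + 13 = 385
e = 385 / (385 + 34) = 385 / 419 = 0.9189
Estimated eligible among unknowns = 0.9189 × 31 = 28.49
Base = 385 + 28.49 = 413.49
RR3 = 151 / 413.49 = 0.3652

36.5%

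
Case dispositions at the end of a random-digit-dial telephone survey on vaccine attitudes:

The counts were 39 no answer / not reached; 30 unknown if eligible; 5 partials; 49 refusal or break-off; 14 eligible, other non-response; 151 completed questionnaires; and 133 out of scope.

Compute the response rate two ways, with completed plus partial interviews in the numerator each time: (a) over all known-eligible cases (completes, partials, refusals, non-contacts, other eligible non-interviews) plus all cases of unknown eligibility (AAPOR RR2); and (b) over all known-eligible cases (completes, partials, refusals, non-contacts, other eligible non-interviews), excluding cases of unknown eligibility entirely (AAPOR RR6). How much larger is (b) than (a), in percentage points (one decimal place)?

6.3

Top → 151 + 5 = 156
Denom → 151 + 5 + 49 + 39 + 14 + 30 = 288
RR2 = 156 / 288 = 0.5417
Denom → 151 + 5 + 49 + 39 + 14 = 258
RR6 = 156 / 258 = 0.6047
Difference = 60.47 − 54.17 = 6.30 percentage points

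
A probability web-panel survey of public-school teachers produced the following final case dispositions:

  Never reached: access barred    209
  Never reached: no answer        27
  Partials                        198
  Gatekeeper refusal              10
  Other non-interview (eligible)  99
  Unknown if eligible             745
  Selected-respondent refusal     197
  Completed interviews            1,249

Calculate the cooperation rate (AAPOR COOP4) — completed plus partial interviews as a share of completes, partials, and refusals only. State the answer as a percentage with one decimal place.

Refused = 10 + 197 = 207
No answer / not reached = 27 + 209 = 236
Num → 1249 + 198 = 1447
Base → 1249 + 198 + 207 = 1654
COOP4 = 1447 / 1654 = 0.8748

87.5%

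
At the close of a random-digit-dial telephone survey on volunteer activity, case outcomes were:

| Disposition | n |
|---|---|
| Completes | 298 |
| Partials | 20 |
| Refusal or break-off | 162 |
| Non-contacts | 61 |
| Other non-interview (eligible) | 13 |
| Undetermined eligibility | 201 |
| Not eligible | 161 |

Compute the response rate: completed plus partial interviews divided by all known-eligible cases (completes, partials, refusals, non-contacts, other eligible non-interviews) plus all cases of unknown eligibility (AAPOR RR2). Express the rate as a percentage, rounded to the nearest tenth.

Num = 298 + 20 = 318
Denom = 298 + 20 + 162 + 61 + 13 + 201 = 755
RR2 = 318 / 755 = 0.4212

42.1%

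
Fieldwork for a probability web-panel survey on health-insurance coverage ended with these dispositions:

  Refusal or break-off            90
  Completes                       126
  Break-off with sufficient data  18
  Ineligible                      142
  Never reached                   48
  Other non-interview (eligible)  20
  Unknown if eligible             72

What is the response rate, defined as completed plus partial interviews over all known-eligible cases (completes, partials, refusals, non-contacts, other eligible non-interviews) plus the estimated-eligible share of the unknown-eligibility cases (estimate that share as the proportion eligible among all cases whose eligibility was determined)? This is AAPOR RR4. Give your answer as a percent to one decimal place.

Top → 126 + 18 = 144
Known eligible → 126 + 18 + 90 + 48 + 20 = 302
e = 302 / (302 + 142) = 302 / 444 = 0.6802
e × U → 0.6802 × 72 = 48.97
Denominator → 302 + 48.97 = 350.97
RR4 = 144 / 350.97 = 0.4103

41.0%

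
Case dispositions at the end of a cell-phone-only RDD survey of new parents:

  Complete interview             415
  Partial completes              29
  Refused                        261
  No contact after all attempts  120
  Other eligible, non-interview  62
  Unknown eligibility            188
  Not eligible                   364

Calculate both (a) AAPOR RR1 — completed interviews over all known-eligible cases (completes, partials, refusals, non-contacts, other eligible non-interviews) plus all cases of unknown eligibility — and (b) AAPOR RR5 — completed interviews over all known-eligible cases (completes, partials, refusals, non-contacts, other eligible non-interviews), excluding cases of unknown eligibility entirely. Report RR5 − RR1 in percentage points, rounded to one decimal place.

Num: 415
Base: 415 + 29 + 261 + 120 + 62 + 188 = 1075
RR1 = 415 / 1075 = 0.3860
Base: 415 + 29 + 261 + 120 + 62 = 887
RR5 = 415 / 887 = 0.4679
Difference = 46.79 − 38.60 = 8.19 percentage points

8.2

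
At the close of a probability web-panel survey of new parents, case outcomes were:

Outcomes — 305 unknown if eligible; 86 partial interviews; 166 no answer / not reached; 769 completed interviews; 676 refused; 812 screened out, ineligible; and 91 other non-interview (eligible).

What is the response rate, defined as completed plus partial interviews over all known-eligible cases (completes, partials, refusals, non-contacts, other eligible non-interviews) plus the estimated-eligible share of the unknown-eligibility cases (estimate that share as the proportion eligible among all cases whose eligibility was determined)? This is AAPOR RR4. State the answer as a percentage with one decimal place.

Top: 769 + 86 = 855
Known eligible: 769 + 86 + 676 + 166 + 91 = 1788
e = 1788 / (1788 + 812) = 1788 / 2600 = 0.6877
e × U: 0.6877 × 305 = 209.75
Denominator: 1788 + 209.75 = 1997.75
RR4 = 855 / 1997.75 = 0.4280

42.8%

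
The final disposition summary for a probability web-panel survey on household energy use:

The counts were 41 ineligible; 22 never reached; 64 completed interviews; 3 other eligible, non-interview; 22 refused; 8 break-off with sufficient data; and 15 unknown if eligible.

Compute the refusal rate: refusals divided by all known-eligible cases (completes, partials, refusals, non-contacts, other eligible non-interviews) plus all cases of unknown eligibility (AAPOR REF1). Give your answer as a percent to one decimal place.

Top → 22
Denom → 64 + 8 + 22 + 22 + 3 + 15 = 134
REF1 = 22 / 134 = 0.1642

16.4%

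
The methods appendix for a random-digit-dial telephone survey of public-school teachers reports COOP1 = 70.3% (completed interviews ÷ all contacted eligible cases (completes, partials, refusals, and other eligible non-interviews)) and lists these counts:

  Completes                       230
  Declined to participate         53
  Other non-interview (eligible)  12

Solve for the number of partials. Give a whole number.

32

COOP1 = 230 / D = 0.703
D = 230 / 0.703 = 327.2
Other denominator terms total 295
partials = 327.2 − 295 ≈ 32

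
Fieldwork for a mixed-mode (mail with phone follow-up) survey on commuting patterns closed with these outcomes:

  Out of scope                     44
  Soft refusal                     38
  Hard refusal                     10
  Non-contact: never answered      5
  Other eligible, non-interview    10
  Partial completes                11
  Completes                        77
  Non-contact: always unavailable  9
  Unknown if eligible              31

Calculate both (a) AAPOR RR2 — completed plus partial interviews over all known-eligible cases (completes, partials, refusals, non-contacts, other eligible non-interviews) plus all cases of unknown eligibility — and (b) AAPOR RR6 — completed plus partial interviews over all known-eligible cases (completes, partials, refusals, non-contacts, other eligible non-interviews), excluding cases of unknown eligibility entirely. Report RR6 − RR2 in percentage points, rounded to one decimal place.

Refusals = 10 + 38 = 48
No answer / not reached = 5 + 9 = 14
Numerator: 77 + 11 = 88
Denom: 77 + 11 + 48 + 14 + 10 + 31 = 191
RR2 = 88 / 191 = 0.4607
Denom: 77 + 11 + 48 + 14 + 10 = 160
RR6 = 88 / 160 = 0.5500
Difference = 55.00 − 46.07 = 8.93 percentage points

8.9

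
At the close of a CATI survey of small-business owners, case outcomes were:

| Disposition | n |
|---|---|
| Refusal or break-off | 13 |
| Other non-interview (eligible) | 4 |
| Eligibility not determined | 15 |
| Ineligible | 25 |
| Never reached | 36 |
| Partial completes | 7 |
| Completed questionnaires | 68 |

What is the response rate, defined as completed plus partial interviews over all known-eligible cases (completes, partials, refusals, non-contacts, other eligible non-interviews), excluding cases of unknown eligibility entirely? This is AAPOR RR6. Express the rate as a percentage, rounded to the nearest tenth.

Numerator: 68 + 7 = 75
Denominator: 68 + 7 + 13 + 36 + 4 = 128
RR6 = 75 / 128 = 0.5859

58.6%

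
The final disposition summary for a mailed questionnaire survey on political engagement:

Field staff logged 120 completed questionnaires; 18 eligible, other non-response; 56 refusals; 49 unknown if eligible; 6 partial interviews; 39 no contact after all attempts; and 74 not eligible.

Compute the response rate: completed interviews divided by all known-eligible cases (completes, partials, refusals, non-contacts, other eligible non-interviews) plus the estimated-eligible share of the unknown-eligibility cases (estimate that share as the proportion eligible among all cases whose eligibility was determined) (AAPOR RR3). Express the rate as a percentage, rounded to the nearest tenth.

43.4%

Top = 120
Eligible (known) = 120 + 6 + 56 + 39 + 18 = 239
e = 239 / (239 + 74) = 239 / 313 = 0.7636
e × U = 0.7636 × 49 = 37.42
Denom = 239 + 37.42 = 276.42
RR3 = 120 / 276.42 = 0.4341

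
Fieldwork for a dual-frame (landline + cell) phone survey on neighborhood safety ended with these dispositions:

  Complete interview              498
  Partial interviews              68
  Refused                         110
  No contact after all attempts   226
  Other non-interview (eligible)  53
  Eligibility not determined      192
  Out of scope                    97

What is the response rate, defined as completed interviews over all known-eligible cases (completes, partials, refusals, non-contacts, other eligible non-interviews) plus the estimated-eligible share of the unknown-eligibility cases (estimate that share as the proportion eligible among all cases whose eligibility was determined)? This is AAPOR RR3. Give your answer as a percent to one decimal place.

Num = 498
Known eligible = 498 + 68 + 110 + 226 + 53 = 955
e = 955 / (955 + 97) = 955 / 1052 = 0.9078
e × U = 0.9078 × 192 = 174.30
Denominator = 955 + 174.30 = 1129.30
RR3 = 498 / 1129.30 = 0.4410

44.1%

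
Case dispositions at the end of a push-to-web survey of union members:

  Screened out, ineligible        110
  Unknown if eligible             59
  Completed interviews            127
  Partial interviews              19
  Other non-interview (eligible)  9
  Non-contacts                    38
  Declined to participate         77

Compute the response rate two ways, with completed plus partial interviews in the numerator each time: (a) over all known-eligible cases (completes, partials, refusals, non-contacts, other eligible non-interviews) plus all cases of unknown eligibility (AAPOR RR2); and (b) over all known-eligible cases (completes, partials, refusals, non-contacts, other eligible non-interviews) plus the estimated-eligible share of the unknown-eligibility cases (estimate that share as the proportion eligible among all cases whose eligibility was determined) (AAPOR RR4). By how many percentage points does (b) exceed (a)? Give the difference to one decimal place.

Numerator: 127 + 19 = 146
Denom: 127 + 19 + 77 + 38 + 9 + 59 = 329
RR2 = 146 / 329 = 0.4438
Eligible (known): 127 + 19 + 77 + 38 + 9 = 270
e = 270 / (270 + 110) = 270 / 380 = 0.7105
e × U: 0.7105 × 59 = 41.92
Denom: 270 + 41.92 = 311.92
RR4 = 146 / 311.92 = 0.4681
Difference = 46.81 − 44.38 = 2.43 percentage points

2.4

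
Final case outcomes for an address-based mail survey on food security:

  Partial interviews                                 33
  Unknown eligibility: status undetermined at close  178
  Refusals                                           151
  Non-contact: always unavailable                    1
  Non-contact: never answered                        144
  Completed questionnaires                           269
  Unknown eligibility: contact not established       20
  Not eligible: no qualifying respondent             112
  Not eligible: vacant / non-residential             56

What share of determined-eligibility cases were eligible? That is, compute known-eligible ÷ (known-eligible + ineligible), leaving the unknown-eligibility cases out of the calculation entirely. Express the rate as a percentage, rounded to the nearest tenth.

78.1%

Non-contacts = 144 + 1 = 145
Eligibility not determined = 20 + 178 = 198
Out of scope = 112 + 56 = 168
Eligible (known) = 269 + 33 + 151 + 145 = 598
e = 598 / (598 + 168) = 598 / 766 = 0.7807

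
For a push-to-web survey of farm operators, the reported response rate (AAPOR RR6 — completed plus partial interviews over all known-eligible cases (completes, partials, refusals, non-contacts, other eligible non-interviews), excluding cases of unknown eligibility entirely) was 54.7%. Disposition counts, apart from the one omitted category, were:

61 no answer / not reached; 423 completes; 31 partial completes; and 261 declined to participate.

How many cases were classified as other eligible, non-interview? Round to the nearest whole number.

54

Numerator → 423 + 31 = 454
RR6 = 454 / D = 0.547
D = 454 / 0.547 = 830.0
Other denominator terms total 776
other eligible, non-interview = 830.0 − 776 ≈ 54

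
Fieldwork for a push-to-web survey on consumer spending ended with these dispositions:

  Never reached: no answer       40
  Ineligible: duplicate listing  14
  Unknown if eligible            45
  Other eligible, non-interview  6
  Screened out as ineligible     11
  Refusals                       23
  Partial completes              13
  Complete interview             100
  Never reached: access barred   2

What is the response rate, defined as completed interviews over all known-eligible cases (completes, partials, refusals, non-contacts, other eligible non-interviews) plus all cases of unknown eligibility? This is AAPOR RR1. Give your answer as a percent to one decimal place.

No answer / not reached = 40 + 2 = 42
Out of scope = 11 + 14 = 25
Numerator → 100
Denom → 100 + 13 + 23 + 42 + 6 + 45 = 229
RR1 = 100 / 229 = 0.4367

43.7%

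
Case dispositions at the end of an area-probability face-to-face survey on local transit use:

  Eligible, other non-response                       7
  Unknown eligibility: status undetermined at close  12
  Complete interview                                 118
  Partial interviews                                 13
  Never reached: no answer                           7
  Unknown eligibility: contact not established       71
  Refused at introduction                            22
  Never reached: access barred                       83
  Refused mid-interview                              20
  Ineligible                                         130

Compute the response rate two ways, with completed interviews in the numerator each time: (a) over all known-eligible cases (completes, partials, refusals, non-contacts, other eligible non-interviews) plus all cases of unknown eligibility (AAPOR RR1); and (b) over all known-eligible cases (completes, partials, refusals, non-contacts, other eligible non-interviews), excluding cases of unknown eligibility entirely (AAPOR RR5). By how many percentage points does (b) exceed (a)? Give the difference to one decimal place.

Declined to participate = 22 + 20 = 42
Non-contacts = 7 + 83 = 90
Eligibility not determined = 71 + 12 = 83
Numerator = 118
Denom = 118 + 13 + 42 + 90 + 7 + 83 = 353
RR1 = 118 / 353 = 0.3343
Denom = 118 + 13 + 42 + 90 + 7 = 270
RR5 = 118 / 270 = 0.4370
Difference = 43.70 − 33.43 = 10.27 percentage points

10.3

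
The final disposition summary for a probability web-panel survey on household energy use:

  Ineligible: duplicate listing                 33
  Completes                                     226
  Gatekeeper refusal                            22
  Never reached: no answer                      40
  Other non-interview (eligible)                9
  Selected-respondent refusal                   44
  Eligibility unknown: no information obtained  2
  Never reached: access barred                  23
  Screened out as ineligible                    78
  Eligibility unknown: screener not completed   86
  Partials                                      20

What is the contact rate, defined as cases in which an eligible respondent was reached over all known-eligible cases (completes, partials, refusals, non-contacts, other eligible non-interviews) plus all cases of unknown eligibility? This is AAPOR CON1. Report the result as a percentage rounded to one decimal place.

68.0%

Refusals = 22 + 44 = 66
Never reached = 40 + 23 = 63
Undetermined eligibility = 86 + 2 = 88
Not eligible = 78 + 33 = 111
Top: 226 + 20 + 66 + 9 = 321
Denom: 226 + 20 + 66 + 63 + 9 + 88 = 472
CON1 = 321 / 472 = 0.6801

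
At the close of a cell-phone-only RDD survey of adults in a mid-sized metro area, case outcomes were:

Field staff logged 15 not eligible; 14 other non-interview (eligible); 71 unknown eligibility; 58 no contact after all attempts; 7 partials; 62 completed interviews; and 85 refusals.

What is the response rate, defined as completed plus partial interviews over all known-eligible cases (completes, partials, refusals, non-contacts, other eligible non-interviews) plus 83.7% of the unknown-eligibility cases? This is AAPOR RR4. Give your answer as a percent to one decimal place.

24.2%

Numerator = 62 + 7 = 69
Eligible (known) = 62 + 7 + 85 + 58 + 14 = 226
Eligible share of unknowns = 0.8370 × 71 = 59.43
Base = 226 + 59.43 = 285.43
RR4 = 69 / 285.43 = 0.2417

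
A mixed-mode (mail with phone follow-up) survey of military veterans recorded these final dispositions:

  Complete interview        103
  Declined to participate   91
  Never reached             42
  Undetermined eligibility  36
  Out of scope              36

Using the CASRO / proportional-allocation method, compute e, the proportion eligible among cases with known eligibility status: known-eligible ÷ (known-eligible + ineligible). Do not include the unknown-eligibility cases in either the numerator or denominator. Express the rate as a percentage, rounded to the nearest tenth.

86.8%

Eligible (known) → 103 + 91 + 42 = 236
e = 236 / (236 + 36) = 236 / 272 = 0.8676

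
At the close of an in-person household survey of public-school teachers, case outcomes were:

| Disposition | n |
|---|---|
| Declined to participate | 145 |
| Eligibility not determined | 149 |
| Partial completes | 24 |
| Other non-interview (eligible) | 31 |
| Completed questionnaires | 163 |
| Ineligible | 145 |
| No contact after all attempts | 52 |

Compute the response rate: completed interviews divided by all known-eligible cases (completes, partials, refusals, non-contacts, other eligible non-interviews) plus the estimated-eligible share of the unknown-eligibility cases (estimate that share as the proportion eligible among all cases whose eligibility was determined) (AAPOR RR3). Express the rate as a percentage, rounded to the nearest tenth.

Numerator: 163
Determined eligible: 163 + 24 + 145 + 52 + 31 = 415
e = 415 / (415 + 145) = 415 / 560 = 0.7411
Eligible share of unknowns: 0.7411 × 149 = 110.42
Denom: 415 + 110.42 = 525.42
RR3 = 163 / 525.42 = 0.3102

31.0%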